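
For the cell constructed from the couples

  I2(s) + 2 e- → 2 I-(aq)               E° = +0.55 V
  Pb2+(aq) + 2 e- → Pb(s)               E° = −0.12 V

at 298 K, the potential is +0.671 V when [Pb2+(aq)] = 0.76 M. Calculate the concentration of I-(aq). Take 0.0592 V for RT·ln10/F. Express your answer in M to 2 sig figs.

I₂/I⁻ is the cathode (higher E°); E°cell = +0.55 − (−0.12) = +0.67 V with n = 2.
Rearranging E = E° − (0.0592/n)·log Q gives log Q = 2(+0.67 − (+0.671))/0.0592 = −0.034.
Balancing electrons gives I2(s) + Pb(s) → 2 I-(aq) + Pb2+(aq); thus Q = [I-(aq)]^2·[Pb2+(aq)].
Substituting the known concentrations and solving, log [I-(aq)] = 0.043 and [I-(aq)] = 1.1 M.

1.1 M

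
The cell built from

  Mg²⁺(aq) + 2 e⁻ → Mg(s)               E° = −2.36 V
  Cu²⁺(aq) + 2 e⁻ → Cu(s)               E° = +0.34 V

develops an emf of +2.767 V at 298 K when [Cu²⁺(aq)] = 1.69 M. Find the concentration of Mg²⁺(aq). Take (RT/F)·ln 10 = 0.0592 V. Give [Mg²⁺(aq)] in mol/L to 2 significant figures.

With Cu²⁺/Cu at the cathode and Mg²⁺/Mg at the anode, E°cell = +0.34 − (−2.36) = +2.70 V (n = 2).
Rearranging E = E° − (0.0592/n)·log Q gives log Q = 2(+2.70 − (+2.767))/0.0592 = −2.264.
Balancing electrons gives Cu²⁺(aq) + Mg(s) → Cu(s) + Mg²⁺(aq); thus Q = [Mg²⁺(aq)] / [Cu²⁺(aq)].
Isolating [Mg²⁺(aq)] in Q = 10^{−2.264} yields log [Mg²⁺(aq)] = −2.036, i.e. 0.0092 M.

0.0092 M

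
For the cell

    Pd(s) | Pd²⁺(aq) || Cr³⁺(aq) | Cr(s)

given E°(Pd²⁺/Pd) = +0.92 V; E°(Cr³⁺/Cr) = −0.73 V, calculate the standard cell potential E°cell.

By convention the left-hand electrode in cell notation is the anode (oxidation) and the right-hand electrode is the cathode (reduction).
E°cell = E°(right) − E°(left) = −0.73 − (+0.92) = −1.65 V.
The negative sign shows that, as written, the cell would require an external voltage to drive the reaction.

−1.65 V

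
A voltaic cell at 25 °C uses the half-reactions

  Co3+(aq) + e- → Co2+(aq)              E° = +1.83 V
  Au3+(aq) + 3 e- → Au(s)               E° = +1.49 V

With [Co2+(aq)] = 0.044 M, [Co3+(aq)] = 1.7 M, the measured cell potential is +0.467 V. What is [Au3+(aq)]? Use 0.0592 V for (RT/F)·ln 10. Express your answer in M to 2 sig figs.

0.021 M

With Co³⁺/Co²⁺ at the cathode and Au³⁺/Au at the anode, E°cell = +1.83 − (+1.49) = +0.34 V (n = 3).
From the Nernst equation, log Q = n(E° − E)/0.0592 = 3·(+0.34 − (+0.467))/0.0592 = −6.436.
The balanced reaction is 3 Co3+(aq) + Au(s) → 3 Co2+(aq) + Au3+(aq), so Q = ([Co2+(aq)]^3·[Au3+(aq)]) / [Co3+(aq)]^3.
Substituting the known concentrations and solving, log [Au3+(aq)] = −1.675 and [Au3+(aq)] = 0.021 M.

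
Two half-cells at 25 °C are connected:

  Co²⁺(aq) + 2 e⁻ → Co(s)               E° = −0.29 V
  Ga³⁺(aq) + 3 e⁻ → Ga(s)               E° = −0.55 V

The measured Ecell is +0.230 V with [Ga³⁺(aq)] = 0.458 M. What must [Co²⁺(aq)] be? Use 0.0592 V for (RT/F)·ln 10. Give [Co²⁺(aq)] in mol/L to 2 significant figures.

With Co²⁺/Co at the cathode and Ga³⁺/Ga at the anode, E°cell = −0.29 − (−0.55) = +0.26 V (n = 6).
Rearranging E = E° − (0.0592/n)·log Q gives log Q = 6(+0.26 − (+0.230))/0.0592 = 3.041.
The balanced reaction is 3 Co²⁺(aq) + 2 Ga(s) → 3 Co(s) + 2 Ga³⁺(aq), so Q = [Ga³⁺(aq)]^2 / [Co²⁺(aq)]^3.
Solving for the unknown gives log [Co²⁺(aq)] = −1.240, so [Co²⁺(aq)] ≈ 0.058 M.

0.058 M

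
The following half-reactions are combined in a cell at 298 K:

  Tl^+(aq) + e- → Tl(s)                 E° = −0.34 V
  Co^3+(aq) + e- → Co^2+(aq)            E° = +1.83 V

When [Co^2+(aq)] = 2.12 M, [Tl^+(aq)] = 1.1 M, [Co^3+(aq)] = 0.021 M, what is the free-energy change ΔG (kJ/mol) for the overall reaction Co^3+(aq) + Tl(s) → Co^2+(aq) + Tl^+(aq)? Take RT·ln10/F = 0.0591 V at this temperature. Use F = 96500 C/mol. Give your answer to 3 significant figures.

−198 kJ/mol

With Co³⁺/Co²⁺ reduced at the cathode, E°cell = +1.83 − (−0.34) = +2.17 V and n = 1.
Q = ([Co^2+(aq)]·[Tl^+(aq)]) / [Co^3+(aq)] = 111, so log Q = 2.046 and E = +2.17 − (0.0591/1)(2.046) = +2.0491 V.
Finally ΔG = −nFE = −(1)(96500 C/mol)(+2.0491 V) = −198 kJ/mol.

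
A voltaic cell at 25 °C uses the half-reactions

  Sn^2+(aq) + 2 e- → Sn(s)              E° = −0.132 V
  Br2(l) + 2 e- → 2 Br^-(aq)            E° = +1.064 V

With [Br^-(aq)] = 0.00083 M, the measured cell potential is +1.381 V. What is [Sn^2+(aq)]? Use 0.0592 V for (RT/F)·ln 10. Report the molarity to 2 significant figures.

With Br₂/Br⁻ at the cathode and Sn²⁺/Sn at the anode, E°cell = +1.064 − (−0.132) = +1.196 V (n = 2).
Since E = E° − (0.0592/n)·log Q, log Q = n(E° − E)/0.0592 = −6.250.
Balancing electrons gives Br2(l) + Sn(s) → 2 Br^-(aq) + Sn^2+(aq); thus Q = [Br^-(aq)]^2·[Sn^2+(aq)].
Substituting the known concentrations and solving, log [Sn^2+(aq)] = −0.088 and [Sn^2+(aq)] = 0.82 M.

0.82 M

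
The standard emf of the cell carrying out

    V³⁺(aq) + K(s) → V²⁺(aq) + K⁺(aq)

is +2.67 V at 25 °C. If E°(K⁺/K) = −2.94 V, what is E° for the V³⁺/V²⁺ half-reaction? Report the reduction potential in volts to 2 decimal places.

In the reaction as written the V³⁺/V²⁺ couple is reduced (cathode) and K⁺/K is oxidized (anode), so E°cell = E°(V³⁺/V²⁺) − E°(K⁺/K).
E°(V³⁺/V²⁺) = E°cell + E°(anode) = +2.67 + (−2.94) = −0.27 V.

−0.27 V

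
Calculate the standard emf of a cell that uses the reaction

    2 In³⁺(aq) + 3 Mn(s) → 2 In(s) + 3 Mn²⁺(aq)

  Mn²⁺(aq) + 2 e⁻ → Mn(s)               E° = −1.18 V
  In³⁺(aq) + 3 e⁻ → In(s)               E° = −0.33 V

In³⁺(aq) gains electrons, so the In³⁺/In couple is the cathode; the Mn²⁺/Mn couple is the anode.
E°cell = E°(cathode) − E°(anode) = −0.33 − (−1.18) = +0.85 V.
The positive value indicates the reaction is spontaneous as written.

+0.85 V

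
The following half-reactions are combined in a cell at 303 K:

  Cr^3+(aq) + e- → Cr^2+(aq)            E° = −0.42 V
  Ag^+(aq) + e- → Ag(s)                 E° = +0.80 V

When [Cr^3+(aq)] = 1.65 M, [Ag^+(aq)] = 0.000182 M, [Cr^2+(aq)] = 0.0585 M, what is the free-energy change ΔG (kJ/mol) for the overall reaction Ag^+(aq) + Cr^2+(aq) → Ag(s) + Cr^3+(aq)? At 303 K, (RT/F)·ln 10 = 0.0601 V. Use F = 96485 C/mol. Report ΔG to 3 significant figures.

−87.6 kJ/mol

With Ag⁺/Ag reduced at the cathode, E°cell = +0.80 − (−0.42) = +1.22 V and n = 1.
The reaction quotient is [Cr^3+(aq)] / ([Ag^+(aq)]·[Cr^2+(aq)]) = 1.55×10^5; by Nernst, E = +1.22 − (0.0601/1)(5.190) = +0.9081 V.
Then ΔG = −nFE = −1 × 96485 × +0.9081 J/mol = −87.6 kJ/mol.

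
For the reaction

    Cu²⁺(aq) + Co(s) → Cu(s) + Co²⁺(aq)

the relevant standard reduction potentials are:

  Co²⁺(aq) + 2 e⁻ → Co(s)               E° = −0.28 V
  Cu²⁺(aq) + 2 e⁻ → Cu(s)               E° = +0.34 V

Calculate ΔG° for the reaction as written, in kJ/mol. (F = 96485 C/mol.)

In the reaction as written Cu²⁺(aq) is reduced, so the Cu²⁺/Cu couple is the cathode and Co²⁺/Co is the anode.
E°cell = +0.34 − (−0.28) = +0.62 V; balancing electrons gives n = 2.
ΔG° = −nFE°cell = −(2)(96485)(+0.62) J/mol = −120 kJ/mol.

−120 kJ/mol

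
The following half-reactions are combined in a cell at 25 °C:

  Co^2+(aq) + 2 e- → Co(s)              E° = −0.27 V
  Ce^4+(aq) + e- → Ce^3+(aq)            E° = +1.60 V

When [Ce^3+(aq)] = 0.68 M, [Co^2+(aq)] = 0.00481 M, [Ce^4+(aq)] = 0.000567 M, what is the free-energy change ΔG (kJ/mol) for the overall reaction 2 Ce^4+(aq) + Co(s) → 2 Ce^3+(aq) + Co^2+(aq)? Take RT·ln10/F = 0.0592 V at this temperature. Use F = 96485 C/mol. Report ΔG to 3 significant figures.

−339 kJ/mol

With Ce⁴⁺/Ce³⁺ reduced at the cathode, E°cell = +1.60 − (−0.27) = +1.87 V and n = 2.
The reaction quotient is ([Ce^3+(aq)]^2·[Co^2+(aq)]) / [Ce^4+(aq)]^2 = 6.92×10^3; by Nernst, E = +1.87 − (0.0592/2)(3.840) = +1.7563 V.
Finally ΔG = −nFE = −(2)(96485 C/mol)(+1.7563 V) = −339 kJ/mol.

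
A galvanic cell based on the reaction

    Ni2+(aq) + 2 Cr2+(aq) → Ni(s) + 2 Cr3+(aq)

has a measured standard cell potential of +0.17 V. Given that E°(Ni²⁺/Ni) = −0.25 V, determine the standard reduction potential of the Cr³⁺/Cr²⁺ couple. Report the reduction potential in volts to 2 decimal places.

−0.42 V

In the reaction as written the Ni²⁺/Ni couple is reduced (cathode) and Cr³⁺/Cr²⁺ is oxidized (anode), so E°cell = E°(Ni²⁺/Ni) − E°(Cr³⁺/Cr²⁺).
E°(Cr³⁺/Cr²⁺) = E°(cathode) − E°cell = −0.25 − (+0.17) = −0.42 V.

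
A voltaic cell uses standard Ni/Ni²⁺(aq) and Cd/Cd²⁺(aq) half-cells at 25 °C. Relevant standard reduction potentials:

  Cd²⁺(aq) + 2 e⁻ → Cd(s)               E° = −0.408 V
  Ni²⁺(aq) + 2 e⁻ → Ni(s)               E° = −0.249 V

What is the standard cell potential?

+0.159 V

The Ni²⁺/Ni couple has the higher E°, so Ni ion is reduced (cathode) and Cd is oxidized (anode).
E°cell = E°(cathode) − E°(anode) = −0.249 − (−0.408) = +0.159 V.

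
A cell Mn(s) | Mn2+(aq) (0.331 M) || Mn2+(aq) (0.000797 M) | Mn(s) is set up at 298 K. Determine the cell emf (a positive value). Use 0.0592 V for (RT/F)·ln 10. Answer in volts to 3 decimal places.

0.078 V

For a concentration cell E°cell = 0, since both electrodes use the same couple.
The compartment with the higher Mn2+(aq) concentration (0.331 M) acts as the cathode; ions are reduced there and produced at the dilute (0.000797 M) anode.
With n = 2, Ecell = −(0.0592/2)·log([dilute]/[conc]) = −(0.0592/2)·log(0.000797/0.331) = +0.078 V.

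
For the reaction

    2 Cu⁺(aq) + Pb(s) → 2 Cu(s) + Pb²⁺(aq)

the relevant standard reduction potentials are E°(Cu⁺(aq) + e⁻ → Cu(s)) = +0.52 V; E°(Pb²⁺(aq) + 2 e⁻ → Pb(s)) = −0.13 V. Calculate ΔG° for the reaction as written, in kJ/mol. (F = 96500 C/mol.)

In the reaction as written Cu⁺(aq) is reduced, so the Cu⁺/Cu couple is the cathode and Pb²⁺/Pb is the anode.
E°cell = +0.52 − (−0.13) = +0.65 V; balancing electrons gives n = 2.
ΔG° = −nFE°cell = −(2)(96500)(+0.65) J/mol = −125 kJ/mol.

−125 kJ/mol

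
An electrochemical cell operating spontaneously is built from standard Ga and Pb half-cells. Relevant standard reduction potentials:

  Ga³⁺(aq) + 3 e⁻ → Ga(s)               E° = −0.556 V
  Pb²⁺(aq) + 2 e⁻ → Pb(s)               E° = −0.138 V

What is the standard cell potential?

The Pb²⁺/Pb couple has the higher E°, so Pb ion is reduced (cathode) and Ga is oxidized (anode).
E°cell = E°(cathode) − E°(anode) = −0.138 − (−0.556) = +0.418 V.

+0.418 V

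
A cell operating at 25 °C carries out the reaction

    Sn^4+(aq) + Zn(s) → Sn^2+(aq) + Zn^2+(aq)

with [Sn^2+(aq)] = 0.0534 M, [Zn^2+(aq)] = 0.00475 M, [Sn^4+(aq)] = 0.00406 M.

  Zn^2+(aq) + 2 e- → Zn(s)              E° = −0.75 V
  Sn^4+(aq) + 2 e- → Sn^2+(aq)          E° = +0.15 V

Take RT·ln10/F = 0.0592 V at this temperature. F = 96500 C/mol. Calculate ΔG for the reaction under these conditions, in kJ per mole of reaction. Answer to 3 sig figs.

With Sn⁴⁺/Sn²⁺ reduced at the cathode, E°cell = +0.15 − (−0.75) = +0.90 V and n = 2.
Here Q = ([Sn^2+(aq)]·[Zn^2+(aq)]) / [Sn^4+(aq)] = 0.0625 (log Q = −1.204), giving E = +0.90 − (0.0592/2)·(−1.204) = +0.9356 V.
ΔG = −nFE = −(2)(96500)(+0.9356) J/mol = −181 kJ/mol.

−181 kJ/mol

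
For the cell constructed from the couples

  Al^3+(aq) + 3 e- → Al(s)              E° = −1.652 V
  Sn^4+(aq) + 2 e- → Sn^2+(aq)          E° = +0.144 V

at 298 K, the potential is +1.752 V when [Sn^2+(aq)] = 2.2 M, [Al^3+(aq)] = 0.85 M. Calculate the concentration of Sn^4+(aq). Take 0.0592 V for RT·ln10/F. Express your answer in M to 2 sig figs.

The Sn⁴⁺/Sn²⁺ couple has the larger reduction potential, so it is the cathode: E°cell = +0.144 − (−1.652) = +1.796 V and n = 6.
From the Nernst equation, log Q = n(E° − E)/0.0592 = 6·(+1.796 − (+1.752))/0.0592 = 4.459.
For 3 Sn^4+(aq) + 2 Al(s) → 3 Sn^2+(aq) + 2 Al^3+(aq), the reaction quotient is Q = ([Sn^2+(aq)]^3·[Al^3+(aq)]^2) / [Sn^4+(aq)]^3.
Solving for the unknown gives log [Sn^4+(aq)] = −1.191, so [Sn^4+(aq)] ≈ 0.064 M.

0.064 M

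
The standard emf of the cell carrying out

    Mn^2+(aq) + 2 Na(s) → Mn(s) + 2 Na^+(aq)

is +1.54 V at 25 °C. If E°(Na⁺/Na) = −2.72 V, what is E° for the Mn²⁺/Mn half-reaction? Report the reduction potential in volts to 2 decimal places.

−1.18 V

In the reaction as written the Mn²⁺/Mn couple is reduced (cathode) and Na⁺/Na is oxidized (anode), so E°cell = E°(Mn²⁺/Mn) − E°(Na⁺/Na).
E°(Mn²⁺/Mn) = E°cell + E°(anode) = +1.54 + (−2.72) = −1.18 V.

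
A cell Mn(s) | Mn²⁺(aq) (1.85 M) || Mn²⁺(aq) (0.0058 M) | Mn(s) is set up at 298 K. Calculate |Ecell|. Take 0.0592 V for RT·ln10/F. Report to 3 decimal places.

0.074 V

For a concentration cell E°cell = 0, since both electrodes use the same couple.
The compartment with the higher Mn²⁺(aq) concentration (1.85 M) acts as the cathode; ions are reduced there and produced at the dilute (0.0058 M) anode.
With n = 2, Ecell = −(0.0592/2)·log([dilute]/[conc]) = −(0.0592/2)·log(0.0058/1.85) = +0.074 V.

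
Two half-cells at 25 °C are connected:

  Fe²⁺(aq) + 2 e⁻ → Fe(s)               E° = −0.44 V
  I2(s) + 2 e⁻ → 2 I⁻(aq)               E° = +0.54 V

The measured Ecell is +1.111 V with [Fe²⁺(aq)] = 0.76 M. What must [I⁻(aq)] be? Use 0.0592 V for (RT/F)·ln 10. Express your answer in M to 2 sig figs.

With I₂/I⁻ at the cathode and Fe²⁺/Fe at the anode, E°cell = +0.54 − (−0.44) = +0.98 V (n = 2).
Rearranging E = E° − (0.0592/n)·log Q gives log Q = 2(+0.98 − (+1.111))/0.0592 = −4.426.
Balancing electrons gives I2(s) + Fe(s) → 2 I⁻(aq) + Fe²⁺(aq); thus Q = [I⁻(aq)]^2·[Fe²⁺(aq)].
Solving for the unknown gives log [I⁻(aq)] = −2.153, so [I⁻(aq)] ≈ 0.0070 M.

0.0070 M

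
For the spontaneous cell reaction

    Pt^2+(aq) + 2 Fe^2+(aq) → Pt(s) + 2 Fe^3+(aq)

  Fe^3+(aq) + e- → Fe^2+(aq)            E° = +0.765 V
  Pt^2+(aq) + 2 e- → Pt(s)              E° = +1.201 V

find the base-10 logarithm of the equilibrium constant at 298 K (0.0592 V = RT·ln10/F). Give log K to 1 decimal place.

The Pt²⁺/Pt couple is reduced (cathode); E°cell = +1.201 − (+0.765) = +0.436 V with n = 2.
At equilibrium E = 0, so log K = nE°cell / 0.0592 = (2)(+0.436) / 0.0592 = 14.7.

log K = 14.7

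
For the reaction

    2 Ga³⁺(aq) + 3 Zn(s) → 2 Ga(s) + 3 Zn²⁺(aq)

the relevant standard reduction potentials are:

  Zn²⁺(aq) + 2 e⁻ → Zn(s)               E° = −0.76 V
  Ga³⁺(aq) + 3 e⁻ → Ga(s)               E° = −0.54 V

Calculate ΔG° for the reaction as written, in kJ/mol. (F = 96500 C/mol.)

In the reaction as written Ga³⁺(aq) is reduced, so the Ga³⁺/Ga couple is the cathode and Zn²⁺/Zn is the anode.
E°cell = −0.54 − (−0.76) = +0.22 V; balancing electrons gives n = 6.
ΔG° = −nFE°cell = −(6)(96500)(+0.22) J/mol = −127 kJ/mol.

−127 kJ/mol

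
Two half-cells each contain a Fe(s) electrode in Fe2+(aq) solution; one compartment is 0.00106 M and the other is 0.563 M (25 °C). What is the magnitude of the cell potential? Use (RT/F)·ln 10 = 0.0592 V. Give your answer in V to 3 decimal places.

For a concentration cell E°cell = 0, since both electrodes use the same couple.
The compartment with the higher Fe2+(aq) concentration (0.563 M) acts as the cathode; ions are reduced there and produced at the dilute (0.00106 M) anode.
With n = 2, Ecell = −(0.0592/2)·log([dilute]/[conc]) = −(0.0592/2)·log(0.00106/0.563) = +0.081 V.

0.081 V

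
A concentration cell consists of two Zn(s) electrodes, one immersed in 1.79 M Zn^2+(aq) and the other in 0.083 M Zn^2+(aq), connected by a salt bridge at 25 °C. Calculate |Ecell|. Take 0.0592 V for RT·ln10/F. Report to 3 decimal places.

For a concentration cell E°cell = 0, since both electrodes use the same couple.
The compartment with the higher Zn^2+(aq) concentration (1.79 M) acts as the cathode; ions are reduced there and produced at the dilute (0.083 M) anode.
With n = 2, Ecell = −(0.0592/2)·log([dilute]/[conc]) = −(0.0592/2)·log(0.083/1.79) = +0.039 V.

0.039 V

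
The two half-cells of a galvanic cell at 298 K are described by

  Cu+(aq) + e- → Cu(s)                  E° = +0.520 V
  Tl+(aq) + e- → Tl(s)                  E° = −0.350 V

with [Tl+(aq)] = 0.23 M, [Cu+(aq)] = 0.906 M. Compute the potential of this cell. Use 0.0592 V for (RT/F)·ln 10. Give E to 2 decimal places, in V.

The Cu⁺/Cu couple has the more positive E°, so it is the cathode; Tl⁺/Tl is the anode.
E°cell = E°cat − E°an = +0.520 − (−0.350) = +0.870 V; n = 1.
Balancing gives Cu+(aq) + Tl(s) → Cu(s) + Tl+(aq); hence Q = [Tl+(aq)] / [Cu+(aq)] = 0.254 (log Q = −0.595).
Applying E = E° − (RT ln10/nF)·log Q gives +0.870 − (0.0592/1)(−0.595) = +0.91 V.

+0.91 V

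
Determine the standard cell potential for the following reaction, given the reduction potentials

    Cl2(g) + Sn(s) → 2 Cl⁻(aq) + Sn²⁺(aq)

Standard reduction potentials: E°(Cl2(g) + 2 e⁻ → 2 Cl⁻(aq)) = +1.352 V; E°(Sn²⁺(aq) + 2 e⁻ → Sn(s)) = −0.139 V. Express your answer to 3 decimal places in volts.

In the reaction as written, Cl2(g) is reduced (cathode) and Sn²⁺(aq) is produced by oxidation at the anode.
E°cell = E°(cathode) − E°(anode) = +1.352 − (−0.139) = +1.491 V.
The positive value indicates the reaction is spontaneous as written.

+1.491 V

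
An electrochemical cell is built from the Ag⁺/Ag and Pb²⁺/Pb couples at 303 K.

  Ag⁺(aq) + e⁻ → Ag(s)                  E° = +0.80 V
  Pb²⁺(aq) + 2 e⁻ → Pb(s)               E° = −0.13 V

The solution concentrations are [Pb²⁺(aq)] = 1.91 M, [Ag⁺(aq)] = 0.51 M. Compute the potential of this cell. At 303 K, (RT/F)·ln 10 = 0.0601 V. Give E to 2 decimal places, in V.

The Ag⁺/Ag couple has the more positive E°, so it is the cathode; Pb²⁺/Pb is the anode.
E°cell = E°cat − E°an = +0.80 − (−0.13) = +0.93 V; n = 2.
For the overall reaction 2 Ag⁺(aq) + Pb(s) → 2 Ag(s) + Pb²⁺(aq), Q = [Pb²⁺(aq)] / [Ag⁺(aq)]^2 = 7.34, giving log Q = 0.866.
By the Nernst equation, E = +0.93 − (0.0601/2)·(0.866) = +0.90 V.

+0.90 V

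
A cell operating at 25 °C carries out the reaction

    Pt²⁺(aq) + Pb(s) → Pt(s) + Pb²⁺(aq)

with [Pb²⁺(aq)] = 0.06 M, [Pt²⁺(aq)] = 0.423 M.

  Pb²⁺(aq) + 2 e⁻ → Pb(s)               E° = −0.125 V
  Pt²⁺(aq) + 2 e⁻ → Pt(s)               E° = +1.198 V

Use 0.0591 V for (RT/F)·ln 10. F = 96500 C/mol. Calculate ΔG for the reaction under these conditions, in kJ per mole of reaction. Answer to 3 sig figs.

E°cell = +1.198 − (−0.125) = +1.323 V; the balanced reaction transfers n = 2 electrons.
Here Q = [Pb²⁺(aq)] / [Pt²⁺(aq)] = 0.142 (log Q = −0.848), giving E = +1.323 − (0.0591/2)·(−0.848) = +1.3481 V.
Finally ΔG = −nFE = −(2)(96500 C/mol)(+1.3481 V) = −260 kJ/mol.

−260 kJ/mol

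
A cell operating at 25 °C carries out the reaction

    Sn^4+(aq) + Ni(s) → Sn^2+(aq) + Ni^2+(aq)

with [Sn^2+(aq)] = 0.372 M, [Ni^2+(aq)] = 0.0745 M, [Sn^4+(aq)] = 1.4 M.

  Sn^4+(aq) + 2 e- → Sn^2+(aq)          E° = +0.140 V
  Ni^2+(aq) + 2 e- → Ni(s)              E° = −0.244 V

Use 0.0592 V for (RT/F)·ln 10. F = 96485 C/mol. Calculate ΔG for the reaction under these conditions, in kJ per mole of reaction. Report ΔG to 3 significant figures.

−83.8 kJ/mol

E°cell = +0.140 − (−0.244) = +0.384 V; the balanced reaction transfers n = 2 electrons.
Q = ([Sn^2+(aq)]·[Ni^2+(aq)]) / [Sn^4+(aq)] = 0.0198, so log Q = −1.703 and E = +0.384 − (0.0592/2)(−1.703) = +0.4344 V.
ΔG = −nFE = −(2)(96485)(+0.4344) J/mol = −83.8 kJ/mol.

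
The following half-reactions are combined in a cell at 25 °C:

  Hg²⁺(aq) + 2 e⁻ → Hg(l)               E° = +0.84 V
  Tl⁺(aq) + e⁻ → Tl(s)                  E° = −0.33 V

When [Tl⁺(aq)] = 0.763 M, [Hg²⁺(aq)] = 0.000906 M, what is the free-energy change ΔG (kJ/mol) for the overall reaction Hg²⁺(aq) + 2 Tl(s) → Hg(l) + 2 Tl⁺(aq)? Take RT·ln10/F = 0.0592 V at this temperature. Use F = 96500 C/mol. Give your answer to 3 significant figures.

The standard cell potential is +0.84 − (−0.33) = +1.17 V, with n = 2 electrons in the balanced equation.
Q = [Tl⁺(aq)]^2 / [Hg²⁺(aq)] = 643, so log Q = 2.808 and E = +1.17 − (0.0592/2)(2.808) = +1.0869 V.
ΔG = −nFE = −(2)(96500)(+1.0869) J/mol = −210 kJ/mol.

−210 kJ/mol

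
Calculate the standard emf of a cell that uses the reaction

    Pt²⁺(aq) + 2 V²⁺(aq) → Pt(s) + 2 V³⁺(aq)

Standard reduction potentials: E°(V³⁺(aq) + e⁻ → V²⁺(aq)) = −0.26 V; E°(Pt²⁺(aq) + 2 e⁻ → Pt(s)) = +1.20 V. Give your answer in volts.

+1.46 V

Pt²⁺(aq) gains electrons, so the Pt²⁺/Pt couple is the cathode; the V³⁺/V²⁺ couple is the anode.
E°cell = E°(cathode) − E°(anode) = +1.20 − (−0.26) = +1.46 V.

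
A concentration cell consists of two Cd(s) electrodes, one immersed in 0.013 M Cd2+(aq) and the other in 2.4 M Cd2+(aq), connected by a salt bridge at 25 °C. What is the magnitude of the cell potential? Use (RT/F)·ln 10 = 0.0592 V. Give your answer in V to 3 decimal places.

For a concentration cell E°cell = 0, since both electrodes use the same couple.
The compartment with the higher Cd2+(aq) concentration (2.4 M) acts as the cathode; ions are reduced there and produced at the dilute (0.013 M) anode.
With n = 2, Ecell = −(0.0592/2)·log([dilute]/[conc]) = −(0.0592/2)·log(0.013/2.4) = +0.067 V.

0.067 V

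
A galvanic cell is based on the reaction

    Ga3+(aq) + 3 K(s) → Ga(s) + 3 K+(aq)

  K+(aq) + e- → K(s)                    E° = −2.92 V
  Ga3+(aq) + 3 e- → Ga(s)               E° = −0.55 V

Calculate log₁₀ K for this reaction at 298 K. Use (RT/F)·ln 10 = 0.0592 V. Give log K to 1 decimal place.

The Ga³⁺/Ga couple is reduced (cathode); E°cell = −0.55 − (−2.92) = +2.37 V with n = 3.
At equilibrium E = 0, so log K = nE°cell / 0.0592 = (3)(+2.37) / 0.0592 = 120.1.

log K = 120.1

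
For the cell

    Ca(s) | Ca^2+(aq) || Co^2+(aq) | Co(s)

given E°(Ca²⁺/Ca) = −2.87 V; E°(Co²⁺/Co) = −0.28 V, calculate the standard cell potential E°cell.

+2.59 V

By convention the left-hand electrode in cell notation is the anode (oxidation) and the right-hand electrode is the cathode (reduction).
E°cell = E°(right) − E°(left) = −0.28 − (−2.87) = +2.59 V.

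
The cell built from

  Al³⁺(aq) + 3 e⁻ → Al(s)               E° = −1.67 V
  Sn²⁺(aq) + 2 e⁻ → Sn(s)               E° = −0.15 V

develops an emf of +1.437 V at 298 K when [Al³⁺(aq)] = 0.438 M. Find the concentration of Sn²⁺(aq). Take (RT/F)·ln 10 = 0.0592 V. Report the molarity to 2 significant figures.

Sn²⁺/Sn is the cathode (higher E°); E°cell = −0.15 − (−1.67) = +1.52 V with n = 6.
Since E = E° − (0.0592/n)·log Q, log Q = n(E° − E)/0.0592 = 8.412.
For 3 Sn²⁺(aq) + 2 Al(s) → 3 Sn(s) + 2 Al³⁺(aq), the reaction quotient is Q = [Al³⁺(aq)]^2 / [Sn²⁺(aq)]^3.
Solving for the unknown gives log [Sn²⁺(aq)] = −3.043, so [Sn²⁺(aq)] ≈ 0.00091 M.

0.00091 M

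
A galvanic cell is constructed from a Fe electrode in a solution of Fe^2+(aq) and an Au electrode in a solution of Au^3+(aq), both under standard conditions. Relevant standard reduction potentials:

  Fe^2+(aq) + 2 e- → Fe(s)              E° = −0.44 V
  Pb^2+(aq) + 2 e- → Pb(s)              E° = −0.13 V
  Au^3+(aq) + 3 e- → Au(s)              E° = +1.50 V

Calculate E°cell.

+1.94 V

The Au³⁺/Au couple has the higher E°, so Au ion is reduced (cathode) and Fe is oxidized (anode).
E°cell = E°(cathode) − E°(anode) = +1.50 − (−0.44) = +1.94 V.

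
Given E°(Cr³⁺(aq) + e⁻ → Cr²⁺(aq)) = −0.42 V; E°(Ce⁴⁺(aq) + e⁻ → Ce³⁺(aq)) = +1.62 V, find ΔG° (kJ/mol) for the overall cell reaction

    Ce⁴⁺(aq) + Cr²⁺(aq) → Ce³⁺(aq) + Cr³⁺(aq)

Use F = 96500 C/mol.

−197 kJ/mol

In the reaction as written Ce⁴⁺(aq) is reduced, so the Ce⁴⁺/Ce³⁺ couple is the cathode and Cr³⁺/Cr²⁺ is the anode.
E°cell = +1.62 − (−0.42) = +2.04 V; balancing electrons gives n = 1.
ΔG° = −nFE°cell = −(1)(96500)(+2.04) J/mol = −197 kJ/mol.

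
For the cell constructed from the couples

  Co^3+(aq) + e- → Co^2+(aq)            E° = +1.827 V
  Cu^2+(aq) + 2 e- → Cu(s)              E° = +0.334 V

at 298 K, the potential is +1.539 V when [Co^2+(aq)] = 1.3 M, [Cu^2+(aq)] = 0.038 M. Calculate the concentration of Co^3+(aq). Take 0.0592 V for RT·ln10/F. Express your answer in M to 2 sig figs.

1.5 M

Co³⁺/Co²⁺ is the cathode (higher E°); E°cell = +1.827 − (+0.334) = +1.493 V with n = 2.
Rearranging E = E° − (0.0592/n)·log Q gives log Q = 2(+1.493 − (+1.539))/0.0592 = −1.554.
For 2 Co^3+(aq) + Cu(s) → 2 Co^2+(aq) + Cu^2+(aq), the reaction quotient is Q = ([Co^2+(aq)]^2·[Cu^2+(aq)]) / [Co^3+(aq)]^2.
Substituting the known concentrations and solving, log [Co^3+(aq)] = 0.181 and [Co^3+(aq)] = 1.5 M.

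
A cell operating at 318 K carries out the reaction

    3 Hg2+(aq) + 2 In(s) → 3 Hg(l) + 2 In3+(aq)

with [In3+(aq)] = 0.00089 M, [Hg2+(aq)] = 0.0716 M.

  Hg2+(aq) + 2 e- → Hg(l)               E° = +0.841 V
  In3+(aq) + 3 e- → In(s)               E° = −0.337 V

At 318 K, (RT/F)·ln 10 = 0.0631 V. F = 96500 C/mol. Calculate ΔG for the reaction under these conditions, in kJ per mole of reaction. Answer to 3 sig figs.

With Hg²⁺/Hg reduced at the cathode, E°cell = +0.841 − (−0.337) = +1.178 V and n = 6.
Q = [In3+(aq)]^2 / [Hg2+(aq)]^3 = 0.00216, so log Q = −2.666 and E = +1.178 − (0.0631/6)(−2.666) = +1.2060 V.
Then ΔG = −nFE = −6 × 96500 × +1.2060 J/mol = −698 kJ/mol.

−698 kJ/mol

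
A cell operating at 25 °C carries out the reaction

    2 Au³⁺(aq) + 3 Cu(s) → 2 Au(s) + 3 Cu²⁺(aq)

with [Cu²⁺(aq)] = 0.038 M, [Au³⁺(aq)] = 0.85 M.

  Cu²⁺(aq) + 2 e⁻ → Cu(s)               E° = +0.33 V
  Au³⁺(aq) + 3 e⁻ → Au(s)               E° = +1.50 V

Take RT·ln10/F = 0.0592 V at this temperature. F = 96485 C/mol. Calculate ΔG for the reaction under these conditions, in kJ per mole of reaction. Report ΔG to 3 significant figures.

−701 kJ/mol

E°cell = +1.50 − (+0.33) = +1.17 V; the balanced reaction transfers n = 6 electrons.
Q = [Cu²⁺(aq)]^3 / [Au³⁺(aq)]^2 = 7.59×10^−5, so log Q = −4.119 and E = +1.17 − (0.0592/6)(−4.119) = +1.2106 V.
ΔG = −nFE = −(6)(96485)(+1.2106) J/mol = −701 kJ/mol.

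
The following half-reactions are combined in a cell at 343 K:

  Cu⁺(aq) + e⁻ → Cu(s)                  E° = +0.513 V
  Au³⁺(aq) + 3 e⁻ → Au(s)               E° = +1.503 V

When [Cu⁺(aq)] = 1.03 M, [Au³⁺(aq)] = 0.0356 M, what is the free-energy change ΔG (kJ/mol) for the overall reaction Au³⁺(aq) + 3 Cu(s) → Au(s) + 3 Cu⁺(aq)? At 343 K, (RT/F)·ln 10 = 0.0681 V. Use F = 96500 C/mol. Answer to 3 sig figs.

−277 kJ/mol

With Au³⁺/Au reduced at the cathode, E°cell = +1.503 − (+0.513) = +0.990 V and n = 3.
Q = [Cu⁺(aq)]^3 / [Au³⁺(aq)] = 30.7, so log Q = 1.487 and E = +0.990 − (0.0681/3)(1.487) = +0.9562 V.
Then ΔG = −nFE = −3 × 96500 × +0.9562 J/mol = −277 kJ/mol.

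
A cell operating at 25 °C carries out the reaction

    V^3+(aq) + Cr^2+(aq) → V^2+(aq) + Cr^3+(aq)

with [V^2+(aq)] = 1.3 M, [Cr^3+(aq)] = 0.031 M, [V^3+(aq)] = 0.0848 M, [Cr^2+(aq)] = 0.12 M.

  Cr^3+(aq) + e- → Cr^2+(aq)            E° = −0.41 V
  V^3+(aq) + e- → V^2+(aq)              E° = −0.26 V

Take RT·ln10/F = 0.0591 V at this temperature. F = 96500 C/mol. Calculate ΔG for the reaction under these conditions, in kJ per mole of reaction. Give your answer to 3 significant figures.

The standard cell potential is −0.26 − (−0.41) = +0.15 V, with n = 1 electron in the balanced equation.
The reaction quotient is ([V^2+(aq)]·[Cr^3+(aq)]) / ([V^3+(aq)]·[Cr^2+(aq)]) = 3.96; by Nernst, E = +0.15 − (0.0591/1)(0.598) = +0.1147 V.
Then ΔG = −nFE = −1 × 96500 × +0.1147 J/mol = −11.1 kJ/mol.

−11.1 kJ/mol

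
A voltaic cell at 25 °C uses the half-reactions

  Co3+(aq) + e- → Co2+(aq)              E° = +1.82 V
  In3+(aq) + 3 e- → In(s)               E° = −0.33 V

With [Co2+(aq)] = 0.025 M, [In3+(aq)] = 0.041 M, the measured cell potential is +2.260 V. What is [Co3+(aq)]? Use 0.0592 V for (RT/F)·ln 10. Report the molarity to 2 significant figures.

Co³⁺/Co²⁺ is the cathode (higher E°); E°cell = +1.82 − (−0.33) = +2.15 V with n = 3.
Rearranging E = E° − (0.0592/n)·log Q gives log Q = 3(+2.15 − (+2.260))/0.0592 = −5.574.
The balanced reaction is 3 Co3+(aq) + In(s) → 3 Co2+(aq) + In3+(aq), so Q = ([Co2+(aq)]^3·[In3+(aq)]) / [Co3+(aq)]^3.
Solving for the unknown gives log [Co3+(aq)] = −0.206, so [Co3+(aq)] ≈ 0.62 M.

0.62 M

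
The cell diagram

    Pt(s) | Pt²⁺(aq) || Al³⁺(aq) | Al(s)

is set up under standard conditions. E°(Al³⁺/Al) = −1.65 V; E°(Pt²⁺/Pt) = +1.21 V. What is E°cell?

−2.86 V

By convention the left-hand electrode in cell notation is the anode (oxidation) and the right-hand electrode is the cathode (reduction).
E°cell = E°(right) − E°(left) = −1.65 − (+1.21) = −2.86 V.
The negative sign shows that, as written, the cell would require an external voltage to drive the reaction.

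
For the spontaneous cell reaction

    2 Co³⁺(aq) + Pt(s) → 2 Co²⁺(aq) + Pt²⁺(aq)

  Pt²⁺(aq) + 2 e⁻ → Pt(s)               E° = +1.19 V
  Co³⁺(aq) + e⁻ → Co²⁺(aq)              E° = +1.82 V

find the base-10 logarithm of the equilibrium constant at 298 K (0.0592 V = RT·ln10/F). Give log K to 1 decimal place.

log K = 21.3

The Co³⁺/Co²⁺ couple is reduced (cathode); E°cell = +1.82 − (+1.19) = +0.63 V with n = 2.
At equilibrium E = 0, so log K = nE°cell / 0.0592 = (2)(+0.63) / 0.0592 = 21.3.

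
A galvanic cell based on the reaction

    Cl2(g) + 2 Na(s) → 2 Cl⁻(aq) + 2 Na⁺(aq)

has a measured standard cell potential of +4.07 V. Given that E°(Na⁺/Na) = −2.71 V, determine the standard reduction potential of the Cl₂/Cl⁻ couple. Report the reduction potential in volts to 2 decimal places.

+1.36 V

In the reaction as written the Cl₂/Cl⁻ couple is reduced (cathode) and Na⁺/Na is oxidized (anode), so E°cell = E°(Cl₂/Cl⁻) − E°(Na⁺/Na).
E°(Cl₂/Cl⁻) = E°cell + E°(anode) = +4.07 + (−2.71) = +1.36 V.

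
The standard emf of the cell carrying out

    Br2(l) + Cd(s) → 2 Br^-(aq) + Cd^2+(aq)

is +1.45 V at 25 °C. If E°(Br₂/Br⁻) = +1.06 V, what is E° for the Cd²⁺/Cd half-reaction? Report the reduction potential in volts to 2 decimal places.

In the reaction as written the Br₂/Br⁻ couple is reduced (cathode) and Cd²⁺/Cd is oxidized (anode), so E°cell = E°(Br₂/Br⁻) − E°(Cd²⁺/Cd).
E°(Cd²⁺/Cd) = E°(cathode) − E°cell = +1.06 − (+1.45) = −0.39 V.

−0.39 V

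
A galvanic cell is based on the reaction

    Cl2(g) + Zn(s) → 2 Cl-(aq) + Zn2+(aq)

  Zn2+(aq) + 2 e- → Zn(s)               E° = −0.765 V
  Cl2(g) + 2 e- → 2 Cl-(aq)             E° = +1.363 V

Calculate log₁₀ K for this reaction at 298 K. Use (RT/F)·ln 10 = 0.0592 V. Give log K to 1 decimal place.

log K = 71.9

The Cl₂/Cl⁻ couple is reduced (cathode); E°cell = +1.363 − (−0.765) = +2.128 V with n = 2.
At equilibrium E = 0, so log K = nE°cell / 0.0592 = (2)(+2.128) / 0.0592 = 71.9.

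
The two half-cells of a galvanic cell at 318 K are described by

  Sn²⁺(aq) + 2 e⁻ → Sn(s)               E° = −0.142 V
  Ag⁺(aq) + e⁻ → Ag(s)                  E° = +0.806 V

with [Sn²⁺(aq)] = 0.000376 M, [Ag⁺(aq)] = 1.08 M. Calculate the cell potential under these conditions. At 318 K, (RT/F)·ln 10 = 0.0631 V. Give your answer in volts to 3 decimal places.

+1.058 V

Ag⁺/Ag is reduced (cathode, E° = +0.806 V) and Sn²⁺/Sn is oxidized (anode).
E°cell = +0.806 − (−0.142) = +0.948 V, with n = 2 electrons transferred.
For the overall reaction 2 Ag⁺(aq) + Sn(s) → 2 Ag(s) + Sn²⁺(aq), Q = [Sn²⁺(aq)] / [Ag⁺(aq)]^2 = 0.000322, giving log Q = −3.492.
E = E° − (0.0631/n)·log Q = +0.948 − (0.0631/2)(−3.492) = +1.058 V.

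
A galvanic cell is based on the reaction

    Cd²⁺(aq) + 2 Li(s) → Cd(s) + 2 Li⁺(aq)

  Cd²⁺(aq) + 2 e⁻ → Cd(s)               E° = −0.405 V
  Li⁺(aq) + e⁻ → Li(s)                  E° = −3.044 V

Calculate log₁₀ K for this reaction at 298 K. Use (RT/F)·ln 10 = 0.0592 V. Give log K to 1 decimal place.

log K = 89.2

The Cd²⁺/Cd couple is reduced (cathode); E°cell = −0.405 − (−3.044) = +2.639 V with n = 2.
At equilibrium E = 0, so log K = nE°cell / 0.0592 = (2)(+2.639) / 0.0592 = 89.2.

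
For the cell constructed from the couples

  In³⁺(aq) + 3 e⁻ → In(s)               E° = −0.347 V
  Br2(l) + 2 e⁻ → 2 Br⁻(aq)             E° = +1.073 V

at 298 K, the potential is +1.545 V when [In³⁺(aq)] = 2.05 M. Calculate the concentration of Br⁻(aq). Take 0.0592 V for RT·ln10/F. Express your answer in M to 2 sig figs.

0.0061 M

With Br₂/Br⁻ at the cathode and In³⁺/In at the anode, E°cell = +1.073 − (−0.347) = +1.420 V (n = 6).
Rearranging E = E° − (0.0592/n)·log Q gives log Q = 6(+1.420 − (+1.545))/0.0592 = −12.669.
Balancing electrons gives 3 Br2(l) + 2 In(s) → 6 Br⁻(aq) + 2 In³⁺(aq); thus Q = [Br⁻(aq)]^6·[In³⁺(aq)]^2.
Isolating [Br⁻(aq)] in Q = 10^{−12.669} yields log [Br⁻(aq)] = −2.215, i.e. 0.0061 M.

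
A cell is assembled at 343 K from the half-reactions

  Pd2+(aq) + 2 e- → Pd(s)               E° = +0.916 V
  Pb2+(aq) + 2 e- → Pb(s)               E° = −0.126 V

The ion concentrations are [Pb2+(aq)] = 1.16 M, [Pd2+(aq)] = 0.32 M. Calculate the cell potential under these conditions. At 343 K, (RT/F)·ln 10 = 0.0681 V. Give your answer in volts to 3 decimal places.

The Pd²⁺/Pd couple has the more positive E°, so it is the cathode; Pb²⁺/Pb is the anode.
E°cell = +0.916 − (−0.126) = +1.042 V, with n = 2 electrons transferred.
For the overall reaction Pd2+(aq) + Pb(s) → Pd(s) + Pb2+(aq), Q = [Pb2+(aq)] / [Pd2+(aq)] = 3.62, giving log Q = 0.559.
Applying E = E° − (RT ln10/nF)·log Q gives +1.042 − (0.0681/2)(0.559) = +1.023 V.

+1.023 V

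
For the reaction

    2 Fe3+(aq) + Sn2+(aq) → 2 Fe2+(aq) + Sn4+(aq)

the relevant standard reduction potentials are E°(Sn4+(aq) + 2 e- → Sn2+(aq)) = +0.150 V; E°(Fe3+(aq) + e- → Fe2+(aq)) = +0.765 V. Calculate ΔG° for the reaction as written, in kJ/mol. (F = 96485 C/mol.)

In the reaction as written Fe3+(aq) is reduced, so the Fe³⁺/Fe²⁺ couple is the cathode and Sn⁴⁺/Sn²⁺ is the anode.
E°cell = +0.765 − (+0.150) = +0.615 V; balancing electrons gives n = 2.
ΔG° = −nFE°cell = −(2)(96485)(+0.615) J/mol = −119 kJ/mol.

−119 kJ/mol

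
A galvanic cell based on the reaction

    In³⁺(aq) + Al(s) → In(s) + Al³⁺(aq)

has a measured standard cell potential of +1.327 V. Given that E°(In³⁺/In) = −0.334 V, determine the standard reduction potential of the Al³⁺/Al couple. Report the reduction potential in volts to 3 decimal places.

In the reaction as written the In³⁺/In couple is reduced (cathode) and Al³⁺/Al is oxidized (anode), so E°cell = E°(In³⁺/In) − E°(Al³⁺/Al).
E°(Al³⁺/Al) = E°(cathode) − E°cell = −0.334 − (+1.327) = −1.661 V.

−1.661 V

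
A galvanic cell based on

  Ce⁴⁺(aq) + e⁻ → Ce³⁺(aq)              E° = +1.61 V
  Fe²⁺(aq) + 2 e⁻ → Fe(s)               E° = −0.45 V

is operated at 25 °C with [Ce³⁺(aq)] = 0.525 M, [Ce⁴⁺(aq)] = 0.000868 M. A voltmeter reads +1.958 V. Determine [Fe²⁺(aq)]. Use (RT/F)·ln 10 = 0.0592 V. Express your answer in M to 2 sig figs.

With Ce⁴⁺/Ce³⁺ at the cathode and Fe²⁺/Fe at the anode, E°cell = +1.61 − (−0.45) = +2.06 V (n = 2).
From the Nernst equation, log Q = n(E° − E)/0.0592 = 2·(+2.06 − (+1.958))/0.0592 = 3.446.
Balancing electrons gives 2 Ce⁴⁺(aq) + Fe(s) → 2 Ce³⁺(aq) + Fe²⁺(aq); thus Q = ([Ce³⁺(aq)]^2·[Fe²⁺(aq)]) / [Ce⁴⁺(aq)]^2.
Isolating [Fe²⁺(aq)] in Q = 10^{3.446} yields log [Fe²⁺(aq)] = −2.117, i.e. 0.0076 M.

0.0076 M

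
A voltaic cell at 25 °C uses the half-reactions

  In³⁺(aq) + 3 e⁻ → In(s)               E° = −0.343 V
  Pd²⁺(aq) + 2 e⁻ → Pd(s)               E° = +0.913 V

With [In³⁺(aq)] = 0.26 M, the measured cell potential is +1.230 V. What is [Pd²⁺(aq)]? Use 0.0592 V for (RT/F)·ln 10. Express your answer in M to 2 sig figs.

Pd²⁺/Pd is the cathode (higher E°); E°cell = +0.913 − (−0.343) = +1.256 V with n = 6.
Rearranging E = E° − (0.0592/n)·log Q gives log Q = 6(+1.256 − (+1.230))/0.0592 = 2.635.
For 3 Pd²⁺(aq) + 2 In(s) → 3 Pd(s) + 2 In³⁺(aq), the reaction quotient is Q = [In³⁺(aq)]^2 / [Pd²⁺(aq)]^3.
Substituting the known concentrations and solving, log [Pd²⁺(aq)] = −1.268 and [Pd²⁺(aq)] = 0.054 M.

0.054 M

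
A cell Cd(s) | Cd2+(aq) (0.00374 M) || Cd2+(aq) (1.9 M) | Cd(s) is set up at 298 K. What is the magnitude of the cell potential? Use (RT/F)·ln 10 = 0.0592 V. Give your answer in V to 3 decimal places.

For a concentration cell E°cell = 0, since both electrodes use the same couple.
The compartment with the higher Cd2+(aq) concentration (1.9 M) acts as the cathode; ions are reduced there and produced at the dilute (0.00374 M) anode.
With n = 2, Ecell = −(0.0592/2)·log([dilute]/[conc]) = −(0.0592/2)·log(0.00374/1.9) = +0.080 V.

0.080 V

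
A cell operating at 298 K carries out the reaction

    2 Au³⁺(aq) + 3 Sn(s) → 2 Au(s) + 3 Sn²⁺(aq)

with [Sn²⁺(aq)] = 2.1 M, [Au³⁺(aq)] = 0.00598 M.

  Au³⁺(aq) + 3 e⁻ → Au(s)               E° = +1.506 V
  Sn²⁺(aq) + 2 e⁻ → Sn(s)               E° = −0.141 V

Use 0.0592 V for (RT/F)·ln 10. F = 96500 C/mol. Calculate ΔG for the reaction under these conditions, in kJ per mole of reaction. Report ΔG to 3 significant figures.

−923 kJ/mol

E°cell = +1.506 − (−0.141) = +1.647 V; the balanced reaction transfers n = 6 electrons.
Q = [Sn²⁺(aq)]^3 / [Au³⁺(aq)]^2 = 2.59×10^5, so log Q = 5.413 and E = +1.647 − (0.0592/6)(5.413) = +1.5936 V.
Finally ΔG = −nFE = −(6)(96500 C/mol)(+1.5936 V) = −923 kJ/mol.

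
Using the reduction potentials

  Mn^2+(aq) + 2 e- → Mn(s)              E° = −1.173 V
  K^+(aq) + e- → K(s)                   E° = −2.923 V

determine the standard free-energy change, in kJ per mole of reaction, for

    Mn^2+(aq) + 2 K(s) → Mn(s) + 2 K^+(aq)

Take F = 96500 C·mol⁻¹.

In the reaction as written Mn^2+(aq) is reduced, so the Mn²⁺/Mn couple is the cathode and K⁺/K is the anode.
E°cell = −1.173 − (−2.923) = +1.750 V; balancing electrons gives n = 2.
ΔG° = −nFE°cell = −(2)(96500)(+1.750) J/mol = −338 kJ/mol.

−338 kJ/mol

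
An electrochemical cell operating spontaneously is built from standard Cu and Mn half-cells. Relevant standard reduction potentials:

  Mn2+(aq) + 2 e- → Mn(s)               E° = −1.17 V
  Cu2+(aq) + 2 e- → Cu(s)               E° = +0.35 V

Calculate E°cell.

The Cu²⁺/Cu couple has the higher E°, so Cu ion is reduced (cathode) and Mn is oxidized (anode).
E°cell = E°(cathode) − E°(anode) = +0.35 − (−1.17) = +1.52 V.

+1.52 V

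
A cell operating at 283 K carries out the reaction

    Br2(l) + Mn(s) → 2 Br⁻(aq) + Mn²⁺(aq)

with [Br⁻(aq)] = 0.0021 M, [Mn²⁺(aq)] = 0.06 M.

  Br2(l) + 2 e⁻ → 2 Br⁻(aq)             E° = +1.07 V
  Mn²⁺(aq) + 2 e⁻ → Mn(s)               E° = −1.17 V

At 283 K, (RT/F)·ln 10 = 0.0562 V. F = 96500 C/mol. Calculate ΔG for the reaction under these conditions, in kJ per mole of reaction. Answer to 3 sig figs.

The standard cell potential is +1.07 − (−1.17) = +2.24 V, with n = 2 electrons in the balanced equation.
Q = [Br⁻(aq)]^2·[Mn²⁺(aq)] = 2.65×10^−7, so log Q = −6.577 and E = +2.24 − (0.0562/2)(−6.577) = +2.4248 V.
ΔG = −nFE = −(2)(96500)(+2.4248) J/mol = −468 kJ/mol.

−468 kJ/mol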